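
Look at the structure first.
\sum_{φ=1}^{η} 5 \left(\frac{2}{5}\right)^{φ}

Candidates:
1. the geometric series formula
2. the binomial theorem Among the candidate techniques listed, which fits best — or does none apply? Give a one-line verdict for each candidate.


Technique: the geometric series formula — term-over-term division gives \frac{2}{5} every time — index-free ratio, geometric sum formula applies.
- the geometric series formula — applies; the problem has the shape this method handles.
- the binomial theorem — no binomial coefficients pair with matched powers.


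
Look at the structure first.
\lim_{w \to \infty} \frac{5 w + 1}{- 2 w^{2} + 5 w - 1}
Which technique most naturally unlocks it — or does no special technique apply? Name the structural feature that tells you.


Verdict: dominant-term comparison — growth-rate triage: the leading powers of w decide the limit, everything else is noise. As a single quotient, the ∞/∞ shape would yield to repeated differentiation as well — the growth comparison gets there in one look.


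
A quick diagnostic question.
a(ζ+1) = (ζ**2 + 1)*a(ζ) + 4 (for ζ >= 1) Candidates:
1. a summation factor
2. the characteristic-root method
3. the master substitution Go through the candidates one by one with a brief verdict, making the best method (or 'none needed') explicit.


Method: a summation factor — the coefficient ζ**2 + 1 drifts with the index, so no fixed root exists; normalizing by the cumulative product telescopes it.
- a summation factor: applies; the problem has the shape this method handles.
- the characteristic-root method — the coefficients vary with the index, breaking the constant-coefficient structure the method needs.
- the master substitution: the recursion shifts the index rather than dividing it.


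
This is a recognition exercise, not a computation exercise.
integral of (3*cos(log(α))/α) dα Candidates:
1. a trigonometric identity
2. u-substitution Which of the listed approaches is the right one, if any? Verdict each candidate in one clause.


Method: u-substitution — structure check: outer function, inner expression log(α), inner derivative as a factor — the classic u = log(α) pattern.
- a trigonometric identity: the trigonometric factor has no even power to reduce and no cross-frequency product to convert — the standard power-reduction and product-to-sum identities do not engage it.
- u-substitution — applicable, and directly so.


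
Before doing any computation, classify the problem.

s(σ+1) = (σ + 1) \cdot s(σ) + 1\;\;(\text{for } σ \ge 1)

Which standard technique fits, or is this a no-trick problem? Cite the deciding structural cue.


Best approach: a summation factor — with the index-dependent coefficient σ + 1, dividing by the cumulative product turns the left side into a pure difference.


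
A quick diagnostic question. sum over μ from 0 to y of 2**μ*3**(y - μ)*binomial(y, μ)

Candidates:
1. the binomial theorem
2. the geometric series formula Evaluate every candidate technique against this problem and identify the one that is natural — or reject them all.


Diagnosis: the binomial theorem — binomial coefficients against complementary powers of 2 and 3: recognize the binomial expansion and resum.
- the binomial theorem: yes, a natural case for it.
- the geometric series formula — the term-to-term ratio changes with the index, so the geometric formula cannot close it.


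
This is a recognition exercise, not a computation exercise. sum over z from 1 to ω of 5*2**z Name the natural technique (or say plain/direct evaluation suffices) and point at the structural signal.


Diagnosis: the geometric series formula — term-over-term division gives 2 every time — index-free ratio, geometric sum formula applies.


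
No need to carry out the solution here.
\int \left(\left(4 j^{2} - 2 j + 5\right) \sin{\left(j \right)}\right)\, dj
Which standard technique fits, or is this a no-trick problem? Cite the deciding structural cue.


Technique: integration by parts — the integrand splits as 4 j^{2} - 2 j + 5 times \sin{\left(j \right)} — repeatedly differentiating the polynomial part kills it, which is the parts ladder.


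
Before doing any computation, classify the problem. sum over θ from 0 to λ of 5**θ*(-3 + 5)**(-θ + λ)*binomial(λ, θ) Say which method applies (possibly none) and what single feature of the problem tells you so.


Diagnosis: the binomial theorem — terms weighting binomial(λ, θ) against matched powers of 5 and (-3 + 5) reassemble into (5 + (-3 + 5))^λ by the binomial theorem.


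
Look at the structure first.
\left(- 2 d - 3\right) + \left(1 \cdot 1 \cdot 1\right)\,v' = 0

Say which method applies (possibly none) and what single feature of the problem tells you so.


Technique: no special technique — the slope is a pure function of d; integrate both sides and be done.


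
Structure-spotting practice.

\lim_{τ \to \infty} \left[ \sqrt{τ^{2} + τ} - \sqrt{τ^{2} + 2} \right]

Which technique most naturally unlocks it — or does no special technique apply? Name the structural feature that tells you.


Diagnosis: conjugate multiplication — both pieces blow up but their difference is finite; the conjugate trick rationalizes \sqrt{τ^{2} + τ} - \sqrt{τ^{2} + 2}.


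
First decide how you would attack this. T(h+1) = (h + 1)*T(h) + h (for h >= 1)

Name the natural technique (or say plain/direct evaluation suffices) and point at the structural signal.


Verdict: a summation factor — first-order linear but the coefficient h + 1 moves with the index — divide by the cumulative product and telescope.


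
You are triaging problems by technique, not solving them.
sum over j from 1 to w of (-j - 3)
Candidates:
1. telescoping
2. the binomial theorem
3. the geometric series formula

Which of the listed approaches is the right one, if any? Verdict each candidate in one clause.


Best approach: no special technique — this is bookkeeping, not technique: standard formulas for sums of constant-multiple powers of j apply termwise.
- telescoping: as presented, consecutive terms share no shifted copy to cancel against — no rewrite is on display to change that.
- the binomial theorem: there is no pair of bases whose matched powers would reassemble into a single binomial power.
- the geometric series formula: there is no constant term-to-term ratio.


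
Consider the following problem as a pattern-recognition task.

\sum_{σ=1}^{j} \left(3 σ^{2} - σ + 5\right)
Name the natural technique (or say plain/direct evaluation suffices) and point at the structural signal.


Diagnosis: no special technique — the sum is polynomial through and through; closed forms for each power of σ finish it directly.


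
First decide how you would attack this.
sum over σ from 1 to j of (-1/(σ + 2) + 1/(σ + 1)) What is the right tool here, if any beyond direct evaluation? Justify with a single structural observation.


Method: telescoping — spot the paired structure — each term adds 1/(σ + 1) and subtracts its successor value, which the next term restores: the definition of a telescoping chain.


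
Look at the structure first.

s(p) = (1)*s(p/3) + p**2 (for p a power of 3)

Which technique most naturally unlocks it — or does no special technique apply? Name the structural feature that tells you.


Technique: the master substitution — the index is divided (p/3), not shifted — substitute p = 3^m to straighten it into a shift recurrence.


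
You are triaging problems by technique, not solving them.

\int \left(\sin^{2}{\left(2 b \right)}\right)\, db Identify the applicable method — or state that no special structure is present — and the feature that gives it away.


Method: a trigonometric identity — the even trigonometric power \sin^{2}{\left(2 b \right)} reduces by a double-angle identity before any integration is attempted.


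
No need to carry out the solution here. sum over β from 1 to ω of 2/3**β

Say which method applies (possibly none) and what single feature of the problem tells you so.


Verdict: the geometric series formula — consecutive terms stand in a fixed index-free ratio — the geometric sum formula closes it.


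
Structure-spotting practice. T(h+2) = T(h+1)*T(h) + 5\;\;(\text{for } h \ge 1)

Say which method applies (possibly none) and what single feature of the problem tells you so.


Technique: no special technique — the unknown enters the rule nonlinearly, not as a weighted sum — no linear method is even well-posed.


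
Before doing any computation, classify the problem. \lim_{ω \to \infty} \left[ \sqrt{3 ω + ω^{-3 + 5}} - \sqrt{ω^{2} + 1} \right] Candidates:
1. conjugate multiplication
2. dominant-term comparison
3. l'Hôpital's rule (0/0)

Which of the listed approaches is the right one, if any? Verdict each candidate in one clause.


Technique: conjugate multiplication — this difference gives up after one conjugate multiplication — the radical structure cancels against its conjugate.
- conjugate multiplication: applies; the problem has the shape this method handles.
- dominant-term comparison — no ranking of term growth rates resolves the limit here.
- l'Hôpital's rule (0/0): no quotient structure at all: the clash is ∞ minus ∞, which rationalizing converts into a tractable ratio.


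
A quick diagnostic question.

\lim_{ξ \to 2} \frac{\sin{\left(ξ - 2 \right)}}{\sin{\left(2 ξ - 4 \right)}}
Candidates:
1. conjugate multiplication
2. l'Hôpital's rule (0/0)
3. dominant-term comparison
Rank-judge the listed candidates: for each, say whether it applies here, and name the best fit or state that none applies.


Best approach: l'Hôpital's rule (0/0) — numerator and denominator both vanish at 2 — a genuine 0/0 form, which is exactly when l'Hôpital applies. A first-order expansion at the point is an equally standard path; the rule packages it.
- conjugate multiplication — no divergent radical difference is present for a conjugate pair to cancel.
- l'Hôpital's rule (0/0): a fit — the right tool for this form.
- dominant-term comparison: this limit is not decided by comparing leading-term growth at infinity.


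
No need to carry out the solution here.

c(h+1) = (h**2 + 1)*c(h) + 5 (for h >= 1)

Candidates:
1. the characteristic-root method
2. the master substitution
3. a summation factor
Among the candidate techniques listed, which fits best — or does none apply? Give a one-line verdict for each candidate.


Method: a summation factor — the coefficient h**2 + 1 drifts with the index, so no fixed root exists; normalizing by the cumulative product telescopes it.
- the characteristic-root method: the coefficients vary with the index, breaking the constant-coefficient structure the method needs.
- the master substitution: there is no divide-the-index recursive argument.
- a summation factor — applicable, and directly so.


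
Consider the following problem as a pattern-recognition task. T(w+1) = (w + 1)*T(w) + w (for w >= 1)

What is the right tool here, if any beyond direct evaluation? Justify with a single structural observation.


Diagnosis: a summation factor — because the multiplier w + 1 is index-dependent, divide through by its running product and sum the resulting differences.


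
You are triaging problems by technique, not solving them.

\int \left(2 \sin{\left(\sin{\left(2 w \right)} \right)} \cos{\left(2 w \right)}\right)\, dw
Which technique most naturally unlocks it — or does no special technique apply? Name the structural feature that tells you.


Best approach: u-substitution — collected, the integrand has one factor that is, up to a constant, the derivative of an inner expression the rest depends on — substitute for that inner expression.


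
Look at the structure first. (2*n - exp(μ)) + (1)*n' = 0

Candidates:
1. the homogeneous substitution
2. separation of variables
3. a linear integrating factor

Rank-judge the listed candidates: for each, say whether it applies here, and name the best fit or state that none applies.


Method: a linear integrating factor — the unknown enters only to the first power against a nonzero forcing term — the integrating-factor template applies directly.
- the homogeneous substitution — the slope does not depend on the ratio of the variables alone.
- separation of variables — no division isolates the independent variable from the unknown.
- a linear integrating factor — yes, a natural case for it.


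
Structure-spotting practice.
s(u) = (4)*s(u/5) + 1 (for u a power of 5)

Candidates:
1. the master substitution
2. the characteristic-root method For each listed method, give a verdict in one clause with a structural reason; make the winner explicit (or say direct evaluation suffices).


Method: the master substitution — index division is the fingerprint: u/5 in the recursive call means substitute u = 5^m.
- the master substitution — yes — fits the structure here.
- the characteristic-root method: a divided-index call is not the fixed-shift linear shape that characteristic roots solve.


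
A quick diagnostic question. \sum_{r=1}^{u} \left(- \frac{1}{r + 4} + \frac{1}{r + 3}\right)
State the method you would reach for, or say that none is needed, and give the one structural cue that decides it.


Verdict: telescoping — the summand is built as \frac{1}{r + 3} minus its own successor — adjacent terms annihilate down the line.


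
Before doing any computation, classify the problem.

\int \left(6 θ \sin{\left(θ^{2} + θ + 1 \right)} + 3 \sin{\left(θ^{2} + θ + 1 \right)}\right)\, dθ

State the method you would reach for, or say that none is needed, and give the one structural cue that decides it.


Diagnosis: u-substitution — collected, the integrand has one factor that is, up to a constant, the derivative of an inner expression the rest depends on — substitute for that inner expression.


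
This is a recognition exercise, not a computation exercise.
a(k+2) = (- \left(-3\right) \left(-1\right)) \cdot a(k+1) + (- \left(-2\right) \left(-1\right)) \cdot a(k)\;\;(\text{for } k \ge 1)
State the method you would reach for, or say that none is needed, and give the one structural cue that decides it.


Verdict: the characteristic-root method — shift-invariance with fixed coefficients calls for exponential trials; the characteristic polynomial finds every r^k.


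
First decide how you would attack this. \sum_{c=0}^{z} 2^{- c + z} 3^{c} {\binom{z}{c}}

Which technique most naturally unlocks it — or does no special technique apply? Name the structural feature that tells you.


Verdict: the binomial theorem — the binomial coefficients weight matched powers of 3 and 2, which is exactly the expansion of a binomial power.


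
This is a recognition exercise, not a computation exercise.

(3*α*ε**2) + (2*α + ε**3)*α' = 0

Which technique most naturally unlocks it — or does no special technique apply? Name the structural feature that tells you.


Verdict: the exact-equation method — this form is already the differential of something: the matching mixed partials of 3*α*ε**2 and 2*α + ε**3 prove it.


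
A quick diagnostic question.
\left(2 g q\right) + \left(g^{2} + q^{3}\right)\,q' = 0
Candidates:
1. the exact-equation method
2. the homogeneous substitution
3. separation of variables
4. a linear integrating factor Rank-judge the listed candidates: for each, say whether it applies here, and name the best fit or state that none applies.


Best approach: the exact-equation method — take the mixed partials of 2 g q and g^{2} + q^{3}: they are equal, which certifies an exact differential.
- the exact-equation method — yes — fits the structure here.
- the homogeneous substitution — the ratio of the variables does not determine the slope.
- separation of variables — the two dependences are entangled, not a clean product of one-variable pieces.
- a linear integrating factor — a nonlinear term in the unknown puts this outside the integrating-factor template.


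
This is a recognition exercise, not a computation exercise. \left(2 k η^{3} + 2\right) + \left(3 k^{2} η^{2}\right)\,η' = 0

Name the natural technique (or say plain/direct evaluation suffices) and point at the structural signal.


Verdict: the exact-equation method — equality of cross partials is the green light — assemble the potential function term by term.


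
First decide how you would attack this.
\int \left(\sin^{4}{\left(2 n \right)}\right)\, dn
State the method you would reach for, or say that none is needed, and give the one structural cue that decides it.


Verdict: a trigonometric identity — the exponent on \sin^{4}{\left(2 n \right)} is even — the power-reduction identity is the standard preprocessing step.


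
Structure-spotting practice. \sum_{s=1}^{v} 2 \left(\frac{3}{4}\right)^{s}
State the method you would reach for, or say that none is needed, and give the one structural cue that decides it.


Verdict: the geometric series formula — term-over-term division gives \frac{3}{4} every time — index-free ratio, geometric sum formula applies.


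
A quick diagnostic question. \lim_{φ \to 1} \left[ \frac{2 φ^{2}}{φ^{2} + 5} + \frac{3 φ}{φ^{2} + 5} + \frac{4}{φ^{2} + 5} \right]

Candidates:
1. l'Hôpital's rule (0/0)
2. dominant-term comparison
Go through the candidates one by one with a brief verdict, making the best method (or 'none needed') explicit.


Verdict: no special technique — nothing blocks direct substitution at 1: plug in and finish.
- l'Hôpital's rule (0/0) — evaluation at the point is determinate, so the rule has nothing to repair.
- dominant-term comparison — this limit is not decided by comparing polynomial growth at infinity.


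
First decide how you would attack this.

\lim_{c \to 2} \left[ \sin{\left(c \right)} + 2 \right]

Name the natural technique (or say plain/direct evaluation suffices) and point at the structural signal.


Diagnosis: no special technique — no zero denominators, no indeterminate clash at 2 — substitute and read off the value.


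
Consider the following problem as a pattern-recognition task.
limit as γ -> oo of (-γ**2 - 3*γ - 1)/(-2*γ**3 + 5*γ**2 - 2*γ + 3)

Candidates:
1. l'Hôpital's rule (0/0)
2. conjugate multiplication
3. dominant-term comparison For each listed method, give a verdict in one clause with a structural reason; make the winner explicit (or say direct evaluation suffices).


Verdict: dominant-term comparison — as γ grows, only the highest-degree terms matter — compare leading terms and read the limit off.
- l'Hôpital's rule (0/0): as a single quotient the expression runs to ∞/∞ at the limit point — an at-infinity form of the rule would apply, though the leading-growth comparison is the direct reading.
- conjugate multiplication: there are no radicals in tension whose conjugate would simplify matters.
- dominant-term comparison — applicable, and directly so.


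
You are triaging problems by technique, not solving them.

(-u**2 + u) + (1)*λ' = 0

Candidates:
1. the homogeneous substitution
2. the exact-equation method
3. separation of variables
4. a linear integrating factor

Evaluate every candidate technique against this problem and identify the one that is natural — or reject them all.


Diagnosis: no special technique — the slope is a function of u alone, so integrate both sides directly.
- the homogeneous substitution — the slope changes under joint rescaling, failing the degree-zero test.
- the exact-equation method — the unknown never enters the equation — exactness holds emptily, with nothing for the method to add.
- separation of variables: any separation here is vacuous (nothing depends on the unknown); direct integration is the honest label.
- a linear integrating factor — the linear template holds only trivially here (the unknown is absent, so the coefficient is zero) — the method is not the natural label.


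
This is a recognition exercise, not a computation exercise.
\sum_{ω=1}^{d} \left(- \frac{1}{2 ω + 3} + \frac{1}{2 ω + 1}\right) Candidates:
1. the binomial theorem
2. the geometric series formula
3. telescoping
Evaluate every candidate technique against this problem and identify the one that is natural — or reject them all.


Technique: telescoping — difference-of-shifts structure (each term adds \frac{1}{2 ω + 1}, then subtracts its one-index-advanced value, which the following term adds back) leaves only the first and last pieces standing.
- the binomial theorem — the terms do not reassemble into a binomial power.
- the geometric series formula — dividing successive terms gives an index-dependent quantity, not a constant.
- telescoping — applies; the problem has the shape this method handles.


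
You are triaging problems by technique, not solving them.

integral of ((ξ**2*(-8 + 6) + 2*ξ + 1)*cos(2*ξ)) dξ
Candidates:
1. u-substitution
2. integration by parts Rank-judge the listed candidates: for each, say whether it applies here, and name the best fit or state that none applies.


Verdict: integration by parts — the integrand splits as (ξ**2*(-8 + 6) + 2*ξ + 1) times cos(2*ξ) — repeatedly differentiating the polynomial part kills it, which is the parts ladder.
- u-substitution — no subexpression of the integrand pairs with its own derivative as a factor — individual terms may offer their own substitutions, but any change of variable covering the whole integral would have to be constructed from outside the expression.
- integration by parts — applies; the problem has the shape this method handles.


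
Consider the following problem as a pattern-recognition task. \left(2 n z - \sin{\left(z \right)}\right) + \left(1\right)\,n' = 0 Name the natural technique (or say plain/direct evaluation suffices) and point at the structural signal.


Diagnosis: a linear integrating factor — linear in the unknown with genuine forcing: multiply through by the exponential of the integrated coefficient and the left side closes into one derivative.


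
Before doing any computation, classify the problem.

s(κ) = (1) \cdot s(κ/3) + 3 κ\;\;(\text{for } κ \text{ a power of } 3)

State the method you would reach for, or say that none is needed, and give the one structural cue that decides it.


Diagnosis: the master substitution — the argument shrinks by the factor 3, so measure the index on a logarithmic scale and the recursion becomes a shift.


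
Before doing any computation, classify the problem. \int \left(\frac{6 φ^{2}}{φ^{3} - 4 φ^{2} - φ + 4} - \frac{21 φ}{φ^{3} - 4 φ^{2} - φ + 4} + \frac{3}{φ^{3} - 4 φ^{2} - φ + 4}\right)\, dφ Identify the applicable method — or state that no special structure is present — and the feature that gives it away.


Method: partial fractions — each factor of φ^{3} - 4 φ^{2} - φ + 4 owns one elementary piece of the integrand — separate them and integrate piecewise.


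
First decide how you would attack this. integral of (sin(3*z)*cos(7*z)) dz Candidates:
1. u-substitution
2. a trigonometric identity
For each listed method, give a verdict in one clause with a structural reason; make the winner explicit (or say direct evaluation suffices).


Best approach: a trigonometric identity — two different frequencies multiply in sin(3*z)*cos(7*z); the product-to-sum formula separates them.
- u-substitution: no subexpression of the integrand serves as a whole-integral substitution inner — individual terms may offer their own, but none carries its derivative as a factor of the full integrand; a working change of variable would have to be constructed from outside the expression.
- a trigonometric identity: applicable, and directly so.


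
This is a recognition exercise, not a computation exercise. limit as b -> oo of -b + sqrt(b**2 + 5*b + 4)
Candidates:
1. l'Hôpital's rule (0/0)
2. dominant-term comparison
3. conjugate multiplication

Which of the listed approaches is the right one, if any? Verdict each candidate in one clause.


Diagnosis: conjugate multiplication — infinity minus infinity with a radical in play — multiply by the conjugate so the divergences of sqrt(b**2 + 5*b + 4) and b annihilate.
- l'Hôpital's rule (0/0): substitution produces ∞ − ∞ rather than a vanishing quotient; the rule needs a 0/0 ratio to act on.
- dominant-term comparison: this limit is not decided by comparing polynomial growth at infinity.
- conjugate multiplication: yes — fits the structure here.


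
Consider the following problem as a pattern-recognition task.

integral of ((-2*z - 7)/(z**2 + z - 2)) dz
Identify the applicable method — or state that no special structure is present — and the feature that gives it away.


Technique: partial fractions — rational integrand, reducible denominator z**2 + z - 2: decompose first, integrate second.


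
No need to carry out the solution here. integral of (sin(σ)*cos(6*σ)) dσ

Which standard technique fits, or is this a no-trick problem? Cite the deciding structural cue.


Verdict: a trigonometric identity — two sinusoids at different rates multiply in sin(σ)*cos(6*σ); the product-to-sum identity uncouples them.


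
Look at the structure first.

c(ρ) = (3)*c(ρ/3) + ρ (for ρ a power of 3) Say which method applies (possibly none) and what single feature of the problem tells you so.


Method: the master substitution — the argument shrinks by the factor 3, so measure the index on a logarithmic scale and the recursion becomes a shift.


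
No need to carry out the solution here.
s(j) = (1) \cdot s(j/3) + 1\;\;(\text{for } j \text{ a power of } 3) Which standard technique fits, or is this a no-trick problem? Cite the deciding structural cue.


Technique: the master substitution — the argument shrinks by the factor 3, so measure the index on a logarithmic scale and the recursion becomes a shift.


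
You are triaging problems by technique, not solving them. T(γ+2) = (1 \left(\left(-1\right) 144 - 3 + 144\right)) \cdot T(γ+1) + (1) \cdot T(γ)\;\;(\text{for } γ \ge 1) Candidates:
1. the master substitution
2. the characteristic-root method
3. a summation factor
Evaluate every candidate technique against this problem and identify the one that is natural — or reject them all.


Diagnosis: the characteristic-root method — fixed numeric weights on consecutive terms and no forcing term added: the root method in its home territory.
- the master substitution: the recursion steps by a constant offset, so exponential reindexing is pointless.
- the characteristic-root method — yes, a natural case for it.
- a summation factor — the recurrence reaches back more than one step, outside the first-order family a summation factor normalizes.


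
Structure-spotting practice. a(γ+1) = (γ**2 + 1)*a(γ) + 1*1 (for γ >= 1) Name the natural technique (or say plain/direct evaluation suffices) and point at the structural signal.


Method: a summation factor — the coefficient γ**2 + 1 drifts with the index, so no fixed root exists; normalizing by the cumulative product telescopes it.


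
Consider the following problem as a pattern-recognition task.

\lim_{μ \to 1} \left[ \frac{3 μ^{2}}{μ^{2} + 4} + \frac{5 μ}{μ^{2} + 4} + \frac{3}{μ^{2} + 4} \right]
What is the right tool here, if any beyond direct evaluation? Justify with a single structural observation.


Method: no special technique — the expression is continuous at the evaluation point — substitute directly; no indeterminate form appears.


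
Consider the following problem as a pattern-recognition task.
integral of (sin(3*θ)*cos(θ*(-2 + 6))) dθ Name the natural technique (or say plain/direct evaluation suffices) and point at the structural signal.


Diagnosis: a trigonometric identity — two different frequencies multiply in sin(3*θ)*cos(θ*(-2 + 6)); the product-to-sum formula separates them.


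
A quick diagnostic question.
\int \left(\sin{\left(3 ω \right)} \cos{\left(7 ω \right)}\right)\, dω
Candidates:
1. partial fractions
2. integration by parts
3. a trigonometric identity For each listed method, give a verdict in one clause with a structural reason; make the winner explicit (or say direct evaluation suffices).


Method: a trigonometric identity — the product \sin{\left(3 ω \right)} \cos{\left(7 ω \right)} converts to a sum of single-frequency sinusoids via the product-to-sum identity.
- partial fractions — the expression is not a ratio of polynomials that decomposes further.
- integration by parts: not the fit here: there is no polynomial factor to ladder down — parts can still close the trigonometric product by recursion, though the identity rewrite is the direct route.
- a trigonometric identity — yes, a natural case for it.


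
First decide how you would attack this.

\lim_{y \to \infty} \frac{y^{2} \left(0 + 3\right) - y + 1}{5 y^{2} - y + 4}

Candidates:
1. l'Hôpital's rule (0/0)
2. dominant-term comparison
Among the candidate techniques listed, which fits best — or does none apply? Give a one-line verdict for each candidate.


Best approach: dominant-term comparison — divide by the highest power of y present: lower-order terms vanish and the dominant ratio remains.
- l'Hôpital's rule (0/0) — no 0/0 form appears: written as one quotient, top and bottom both grow without bound, and the ratio is decided by their leading terms.
- dominant-term comparison: a fit — the right tool for this form.


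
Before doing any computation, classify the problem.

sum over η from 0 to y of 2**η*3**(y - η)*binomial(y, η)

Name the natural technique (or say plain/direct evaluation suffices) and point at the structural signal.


Technique: the binomial theorem — binomial(y, η) weighting matched powers of 2 and 3 is the expanded form of (2 + 3)^y — fold it back up.


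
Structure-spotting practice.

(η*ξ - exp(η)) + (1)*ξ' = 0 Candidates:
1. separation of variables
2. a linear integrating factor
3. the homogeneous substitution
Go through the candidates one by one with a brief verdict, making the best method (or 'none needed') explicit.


Technique: a linear integrating factor — linear in the unknown with genuine forcing: multiply through by the exponential of the integrated coefficient and the left side closes into one derivative.
- separation of variables: the two dependences are entangled, not a clean product of one-variable pieces.
- a linear integrating factor: yes — fits the structure here.
- the homogeneous substitution: the slope changes under joint rescaling, failing the degree-zero test.


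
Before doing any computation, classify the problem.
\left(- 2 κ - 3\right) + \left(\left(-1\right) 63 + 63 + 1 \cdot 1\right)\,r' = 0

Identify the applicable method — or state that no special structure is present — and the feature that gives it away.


Diagnosis: no special technique — with r absent the equation is not coupled at all: direct integration in κ.


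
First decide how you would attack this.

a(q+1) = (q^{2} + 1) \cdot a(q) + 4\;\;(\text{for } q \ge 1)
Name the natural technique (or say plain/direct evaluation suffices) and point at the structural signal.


Technique: a summation factor — with the index-dependent coefficient q^{2} + 1, dividing by the cumulative product turns the left side into a pure difference.


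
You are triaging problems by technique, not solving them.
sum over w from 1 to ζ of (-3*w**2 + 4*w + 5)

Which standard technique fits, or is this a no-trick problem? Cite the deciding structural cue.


Technique: no special technique — this is bookkeeping, not technique: standard formulas for sums of constant-multiple powers of w apply termwise.


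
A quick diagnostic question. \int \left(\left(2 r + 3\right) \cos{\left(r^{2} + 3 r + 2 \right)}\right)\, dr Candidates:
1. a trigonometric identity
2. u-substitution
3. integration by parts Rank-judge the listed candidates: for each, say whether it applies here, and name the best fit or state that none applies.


Method: u-substitution — set u = r^{2} + 3 r + 2: a constant multiple of its derivative, namely 2 r + 3, is present as a factor once the integrand is collected, so the du is sitting there waiting.
- a trigonometric identity: no even trigonometric power and no product of distinct frequencies to rewrite.
- u-substitution — yes — fits the structure here.
- integration by parts: a polynomial factor is present, but its partner is not an exp, sine, or cosine of a degree-1 argument, nor a logarithm.


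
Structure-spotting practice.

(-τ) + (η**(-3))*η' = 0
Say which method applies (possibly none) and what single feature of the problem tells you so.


Method: separation of variables — solved for the derivative, the right side splits multiplicatively into a function of each variable alone — divide and integrate each side. An exactness check succeeds on this form as well — separation and the potential function arrive at the same answer, separation more directly.


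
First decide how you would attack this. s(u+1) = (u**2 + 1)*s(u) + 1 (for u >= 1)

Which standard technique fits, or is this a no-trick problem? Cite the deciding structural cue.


Best approach: a summation factor — first-order, linear, moving coefficient u**2 + 1: the discrete analogue of an integrating factor handles it.


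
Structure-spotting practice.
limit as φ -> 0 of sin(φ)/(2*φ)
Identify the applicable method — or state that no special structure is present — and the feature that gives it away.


Technique: l'Hôpital's rule (0/0) — both numerator and denominator vanish at 0: the genuine 0/0 indeterminate that l'Hôpital exists for. A local series expansion at the point resolves it as well; the rule is the packaged version of that step.


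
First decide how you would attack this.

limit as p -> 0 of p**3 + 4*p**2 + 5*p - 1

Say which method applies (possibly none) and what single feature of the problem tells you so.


Method: no special technique — no vanishing denominator and no indeterminate clash at the point — evaluation is immediate.


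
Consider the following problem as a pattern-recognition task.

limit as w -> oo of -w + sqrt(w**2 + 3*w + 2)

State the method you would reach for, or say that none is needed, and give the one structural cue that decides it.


Technique: conjugate multiplication — an infinity-minus-infinity difference with a surviving radical — multiply by the conjugate to cancel the divergence.


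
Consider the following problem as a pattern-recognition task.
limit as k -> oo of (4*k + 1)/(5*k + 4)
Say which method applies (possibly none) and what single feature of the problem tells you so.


Verdict: dominant-term comparison — growth-rate triage: the leading powers of k decide the limit, everything else is noise. Differentiating the expression as a single quotient would eventually settle it as well; matching dominant growth settles it immediately.


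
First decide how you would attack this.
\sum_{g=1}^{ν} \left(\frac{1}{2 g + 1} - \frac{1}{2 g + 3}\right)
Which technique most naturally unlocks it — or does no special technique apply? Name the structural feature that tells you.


Best approach: telescoping — spot the paired structure — each term adds \frac{1}{2 g + 1} and subtracts its successor value, which the next term restores: the definition of a telescoping chain.


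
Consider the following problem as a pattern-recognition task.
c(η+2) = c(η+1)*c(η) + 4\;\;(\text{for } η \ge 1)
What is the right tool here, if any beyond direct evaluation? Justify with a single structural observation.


Best approach: no special technique — the recurrence is nonlinear in the sequence terms; no linear-recurrence method fits it as written — one iterates or studies it directly.


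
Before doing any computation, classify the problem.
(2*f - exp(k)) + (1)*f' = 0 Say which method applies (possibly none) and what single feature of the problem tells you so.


Method: a linear integrating factor — arrange it as f' + 2·f = (the forcing term) and the integrating factor does the rest.


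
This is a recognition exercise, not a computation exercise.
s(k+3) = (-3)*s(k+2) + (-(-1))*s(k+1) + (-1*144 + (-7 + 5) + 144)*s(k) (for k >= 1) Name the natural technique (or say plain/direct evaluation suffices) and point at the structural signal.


Diagnosis: the characteristic-root method — shift-invariance with fixed coefficients calls for exponential trials; the characteristic polynomial finds every r^k.


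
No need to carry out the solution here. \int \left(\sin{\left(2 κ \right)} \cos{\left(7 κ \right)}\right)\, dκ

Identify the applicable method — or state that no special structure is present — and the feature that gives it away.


Verdict: a trigonometric identity — two sinusoids at different rates multiply in \sin{\left(2 κ \right)} \cos{\left(7 κ \right)}; the product-to-sum identity uncouples them.


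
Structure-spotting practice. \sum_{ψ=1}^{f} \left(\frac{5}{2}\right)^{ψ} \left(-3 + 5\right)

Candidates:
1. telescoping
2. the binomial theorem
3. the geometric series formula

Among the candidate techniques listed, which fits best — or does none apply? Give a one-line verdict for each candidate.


Diagnosis: the geometric series formula — check a ratio of consecutive terms: it is \frac{5}{2}, independent of the index, so the geometric formula closes the sum.
- telescoping: the summand is not presented as a shifted difference — a telescoping rewrite may exist, but the displayed structure does not offer one.
- the binomial theorem — there is no sum-raised-to-a-power identity hiding in these terms.
- the geometric series formula — a fit — the right tool for this form.


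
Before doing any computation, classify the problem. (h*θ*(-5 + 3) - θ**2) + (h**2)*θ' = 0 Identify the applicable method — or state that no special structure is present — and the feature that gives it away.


Best approach: the homogeneous substitution — scaling h and θ together leaves the slope fixed — it depends only on θ/h, so substitute the ratio. This doubles as a Bernoulli equation in the unknown as written; the homogeneous route needs no setup at all.


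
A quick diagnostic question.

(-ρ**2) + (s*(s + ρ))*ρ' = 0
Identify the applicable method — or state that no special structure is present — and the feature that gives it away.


Method: the homogeneous substitution — the slope's numerator and denominator share total degree; set v = ρ/s and the equation drops to separable form. Rewriting — with the variables' roles exchanged where the shape demands it — would expose a Bernoulli structure too; the homogeneous substitution simply reads the degrees directly.


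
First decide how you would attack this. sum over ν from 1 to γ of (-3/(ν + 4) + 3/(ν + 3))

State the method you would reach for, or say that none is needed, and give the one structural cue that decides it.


Diagnosis: telescoping — difference-of-shifts structure (each term adds 3/(ν + 3), then subtracts its one-index-advanced value, which the following term adds back) leaves only the first and last pieces standing.


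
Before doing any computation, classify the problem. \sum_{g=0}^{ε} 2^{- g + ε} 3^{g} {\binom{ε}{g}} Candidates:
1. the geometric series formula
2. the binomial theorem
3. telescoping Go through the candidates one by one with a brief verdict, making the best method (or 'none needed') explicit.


Diagnosis: the binomial theorem — the binomial coefficients weight matched powers of 3 and 2, which is exactly the expansion of a binomial power.
- the geometric series formula: there is no constant term-to-term ratio.
- the binomial theorem — applies; the problem has the shape this method handles.
- telescoping: in the displayed form, no term reappears at a neighboring index to cancel against.


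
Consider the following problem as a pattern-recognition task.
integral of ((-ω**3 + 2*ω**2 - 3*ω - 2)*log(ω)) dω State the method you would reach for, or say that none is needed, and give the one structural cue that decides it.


Best approach: integration by parts — log(ω) blocks direct integration but differentiates to something rational — parts with the polynomial factor -ω**3 + 2*ω**2 - 3*ω - 2 as dv.
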